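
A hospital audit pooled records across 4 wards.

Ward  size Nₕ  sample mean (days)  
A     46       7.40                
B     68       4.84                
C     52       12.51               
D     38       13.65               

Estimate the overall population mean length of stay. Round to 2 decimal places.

9.01

x̄_st = (Σ Nₕx̄ₕ) / (Σ Nₕ) = (46·7.40 + 68·4.84 + 52·12.51 + 38·13.65) / 204
= 1838.74 / 204 = 9.0134... → 9.01.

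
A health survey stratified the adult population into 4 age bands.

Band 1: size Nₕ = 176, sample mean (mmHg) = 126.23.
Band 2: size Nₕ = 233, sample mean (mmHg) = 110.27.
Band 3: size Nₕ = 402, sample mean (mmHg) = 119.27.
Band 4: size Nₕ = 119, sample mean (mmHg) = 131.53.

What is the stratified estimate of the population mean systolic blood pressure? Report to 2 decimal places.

119.90

N = 176 + 233 + 402 + 119 = 930.
The stratified mean weights each stratum mean by its population share Nₕ/N.
Σ Nₕx̄ₕ = 176·126.23 + 233·110.27 + 402·119.27 + 119·131.53 = 22216.48 + 25692.91 + 47946.54 + 15652.07 = 111508.
Divide by N: 111508 / 930 = 119.9011... → 119.90.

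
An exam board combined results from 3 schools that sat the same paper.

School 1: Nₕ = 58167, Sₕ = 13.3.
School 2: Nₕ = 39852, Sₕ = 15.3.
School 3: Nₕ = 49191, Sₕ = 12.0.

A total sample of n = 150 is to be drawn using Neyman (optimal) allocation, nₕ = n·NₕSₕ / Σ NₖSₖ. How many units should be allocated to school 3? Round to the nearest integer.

Σ NₕSₕ = 58167·13.3 + 39852·15.3 + 49191·12.0 = 1973648.7.
Share for 3: 590292/1973648.7 = 0.29909.
n_3 = 150 × 0.29909 = 44.863... → 45.

45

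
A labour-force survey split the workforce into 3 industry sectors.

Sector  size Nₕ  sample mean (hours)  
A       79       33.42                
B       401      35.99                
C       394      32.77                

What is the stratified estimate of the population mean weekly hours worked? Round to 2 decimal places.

N = 79 + 401 + 394 = 874.
Weight each subgroup mean by Nₕ/N and sum.
Σ Nₕx̄ₕ = 79·33.42 + 401·35.99 + 394·32.77 = 2640.18 + 14431.99 + 12911.38 = 29983.55.
Divide by N: 29983.55 / 874 = 34.3061... → 34.31.

34.31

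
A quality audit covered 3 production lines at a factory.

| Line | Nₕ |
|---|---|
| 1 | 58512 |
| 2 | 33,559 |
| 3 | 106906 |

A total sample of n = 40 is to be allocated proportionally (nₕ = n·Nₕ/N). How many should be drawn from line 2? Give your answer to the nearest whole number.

7

N = 58512 + 33559 + 106906 = 198977.
n_2 = 40·33559/198977 = 6.746... → 7.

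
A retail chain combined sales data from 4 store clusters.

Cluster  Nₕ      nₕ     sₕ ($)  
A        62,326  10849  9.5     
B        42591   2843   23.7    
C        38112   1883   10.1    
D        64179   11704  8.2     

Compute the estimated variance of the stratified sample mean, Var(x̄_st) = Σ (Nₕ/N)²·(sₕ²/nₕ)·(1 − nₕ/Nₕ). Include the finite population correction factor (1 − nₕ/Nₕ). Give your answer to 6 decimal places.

N = 207208. Term for each stratum: Wₕ²sₕ²/nₕ·(1−nₕ/Nₕ).
Var(x̄_st) = 0.000621623 + 0.007790044 + 0.001742198 + 0.000450636 = 0.010604501 → 0.010605.

0.010605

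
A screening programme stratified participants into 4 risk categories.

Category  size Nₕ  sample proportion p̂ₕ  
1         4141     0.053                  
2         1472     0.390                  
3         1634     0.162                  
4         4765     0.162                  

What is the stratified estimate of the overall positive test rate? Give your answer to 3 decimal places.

Wₕ = Nₕ/N with N = 12012: 0.3447, 0.1225, 0.1360, 0.3967.
p̂_st = 0.3447·0.053 + 0.1225·0.390 + 0.1360·0.162 + 0.3967·0.162 ≈ 0.15236... → 0.152.

0.152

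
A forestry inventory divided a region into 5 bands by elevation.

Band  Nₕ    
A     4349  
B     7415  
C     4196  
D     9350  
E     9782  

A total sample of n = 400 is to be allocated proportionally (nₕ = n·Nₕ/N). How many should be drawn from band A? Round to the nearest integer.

50

N = 4349 + 7415 + 4196 + 9350 + 9782 = 35092.
n_A = 400·4349/35092 = 49.573... → 50.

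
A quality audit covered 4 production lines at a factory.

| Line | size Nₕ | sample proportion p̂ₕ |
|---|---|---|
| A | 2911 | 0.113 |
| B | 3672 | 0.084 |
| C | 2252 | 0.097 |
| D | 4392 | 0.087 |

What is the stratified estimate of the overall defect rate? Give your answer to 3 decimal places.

0.094

Wₕ = Nₕ/N with N = 13227: 0.2201, 0.2776, 0.1703, 0.3320.
p̂_st = 0.2201·0.113 + 0.2776·0.084 + 0.1703·0.097 + 0.3320·0.087 ≈ 0.09359... → 0.094.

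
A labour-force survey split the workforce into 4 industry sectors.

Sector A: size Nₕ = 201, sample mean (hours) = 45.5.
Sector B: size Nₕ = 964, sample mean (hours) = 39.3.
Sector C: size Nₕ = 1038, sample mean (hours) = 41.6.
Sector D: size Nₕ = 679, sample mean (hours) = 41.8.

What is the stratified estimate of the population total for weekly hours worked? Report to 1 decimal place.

A: 201·45.5 = 9145.5
B: 964·39.3 = 37885.2
C: 1038·41.6 = 43180.8
D: 679·41.8 = 28382.2
τ̂ = Σ Nₕx̄ₕ = 118593.7.

118593.7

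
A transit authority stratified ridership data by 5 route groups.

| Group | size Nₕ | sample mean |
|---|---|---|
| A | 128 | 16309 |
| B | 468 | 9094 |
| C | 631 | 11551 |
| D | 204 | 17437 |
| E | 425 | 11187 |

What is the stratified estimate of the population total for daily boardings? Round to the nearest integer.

Population total = Σ Nₕ·x̄ₕ (each stratum's size times its mean).
128·16309 + 468·9094 + 631·11551 + 204·17437 + 425·11187 = 2087552 + 4255992 + 7288681 + 3557148 + 4754475 = 21943848.

21943848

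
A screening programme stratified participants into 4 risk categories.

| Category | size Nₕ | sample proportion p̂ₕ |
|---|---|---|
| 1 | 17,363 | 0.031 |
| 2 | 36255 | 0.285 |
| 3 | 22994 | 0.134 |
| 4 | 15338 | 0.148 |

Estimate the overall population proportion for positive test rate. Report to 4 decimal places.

0.1764

Wₕ = Nₕ/N with N = 91950: 0.1888, 0.3943, 0.2501, 0.1668.
p̂_st = 0.1888·0.031 + 0.3943·0.285 + 0.2501·0.134 + 0.1668·0.148 ≈ 0.176424... → 0.1764.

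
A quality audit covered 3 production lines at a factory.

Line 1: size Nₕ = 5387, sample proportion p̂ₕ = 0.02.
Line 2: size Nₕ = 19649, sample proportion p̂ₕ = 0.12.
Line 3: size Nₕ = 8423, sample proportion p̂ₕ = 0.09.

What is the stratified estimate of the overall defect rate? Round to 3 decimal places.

0.096

Wₕ = Nₕ/N with N = 33459: 0.1610, 0.5873, 0.2517.
p̂_st = 0.1610·0.02 + 0.5873·0.12 + 0.2517·0.09 ≈ 0.09635... → 0.096.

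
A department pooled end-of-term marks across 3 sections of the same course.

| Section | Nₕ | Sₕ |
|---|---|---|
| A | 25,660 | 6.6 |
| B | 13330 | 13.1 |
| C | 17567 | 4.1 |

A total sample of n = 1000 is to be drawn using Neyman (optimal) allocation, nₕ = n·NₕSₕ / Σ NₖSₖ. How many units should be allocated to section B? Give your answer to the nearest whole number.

Σ NₕSₕ = 25660·6.6 + 13330·13.1 + 17567·4.1 = 416003.7.
Share for B: 174623/416003.7 = 0.41976.
n_B = 1000 × 0.41976 = 419.763... → 420.

420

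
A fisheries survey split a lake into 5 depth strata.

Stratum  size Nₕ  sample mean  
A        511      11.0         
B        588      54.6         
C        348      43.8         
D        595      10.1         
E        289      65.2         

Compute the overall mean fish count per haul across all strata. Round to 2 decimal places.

N = 2331; weights Wₕ = Nₕ/N = (0.2192, 0.2523, 0.1493, 0.2553, 0.1240).
x̄_st = Σ Wₕ·x̄ₕ = 0.2192·11.0 + 0.2523·54.6 + 0.1493·43.8 + 0.2553·10.1 + 0.1240·65.2 ≈ 33.3850...
→ 33.39.

33.39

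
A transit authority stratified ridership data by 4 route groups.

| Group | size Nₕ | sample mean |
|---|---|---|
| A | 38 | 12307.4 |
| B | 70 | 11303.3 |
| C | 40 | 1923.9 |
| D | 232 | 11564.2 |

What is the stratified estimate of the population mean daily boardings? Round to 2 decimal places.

10575.69

N = 380; weights Wₕ = Nₕ/N = (0.1000, 0.1842, 0.1053, 0.6105).
x̄_st = Σ Wₕ·x̄ₕ = 0.1000·12307.4 + 0.1842·11303.3 + 0.1053·1923.9 + 0.6105·11564.2 ≈ 10575.6911...
→ 10575.69.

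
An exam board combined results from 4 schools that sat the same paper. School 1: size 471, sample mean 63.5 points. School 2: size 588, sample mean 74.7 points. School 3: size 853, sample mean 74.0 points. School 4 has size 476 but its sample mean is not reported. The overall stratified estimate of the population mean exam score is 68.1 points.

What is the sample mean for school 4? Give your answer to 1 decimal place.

Σ Nₕx̄ₕ = N·μ, so 476·x̄_4 = 2388·68.1 − (471·63.5 + 588·74.7 + 853·74.0).
= 162622.8 − 136954.1 = 25668.7.
x̄_4 = 25668.7 / 476 = 53.926... → 53.9.

53.9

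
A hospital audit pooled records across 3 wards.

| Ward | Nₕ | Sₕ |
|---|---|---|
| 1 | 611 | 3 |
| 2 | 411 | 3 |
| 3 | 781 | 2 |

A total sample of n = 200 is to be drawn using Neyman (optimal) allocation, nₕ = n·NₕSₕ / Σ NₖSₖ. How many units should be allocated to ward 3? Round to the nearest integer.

68

Σ NₕSₕ = 611·3 + 411·3 + 781·2 = 4628.
Share for 3: 1562/4628 = 0.33751.
n_3 = 200 × 0.33751 = 67.502... → 68.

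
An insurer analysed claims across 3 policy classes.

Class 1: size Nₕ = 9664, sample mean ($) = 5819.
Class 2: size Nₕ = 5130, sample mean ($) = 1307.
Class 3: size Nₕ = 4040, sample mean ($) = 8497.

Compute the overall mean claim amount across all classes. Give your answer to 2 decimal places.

x̄_st = (Σ Nₕx̄ₕ) / (Σ Nₕ) = (9664·5819 + 5130·1307 + 4040·8497) / 18834
= 97267606 / 18834 = 5164.4688... → 5164.47.

5164.47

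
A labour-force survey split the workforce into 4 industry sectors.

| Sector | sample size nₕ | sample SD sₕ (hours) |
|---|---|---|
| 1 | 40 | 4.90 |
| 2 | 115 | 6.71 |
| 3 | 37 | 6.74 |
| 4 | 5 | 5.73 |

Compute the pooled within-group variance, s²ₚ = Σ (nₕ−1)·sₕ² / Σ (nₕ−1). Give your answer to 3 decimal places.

40.600

1: (40−1)·4.90² = 39·24.01 = 936.39
2: (115−1)·6.71² = 114·45.0241 = 5132.7474
3: (37−1)·6.74² = 36·45.4276 = 1635.3936
4: (5−1)·5.73² = 4·32.8329 = 131.3316
Numerator = 7835.8626; denominator = Σ(nₕ−1) = 193.
s²ₚ = 7835.8626/193 = 40.60032... → 40.600.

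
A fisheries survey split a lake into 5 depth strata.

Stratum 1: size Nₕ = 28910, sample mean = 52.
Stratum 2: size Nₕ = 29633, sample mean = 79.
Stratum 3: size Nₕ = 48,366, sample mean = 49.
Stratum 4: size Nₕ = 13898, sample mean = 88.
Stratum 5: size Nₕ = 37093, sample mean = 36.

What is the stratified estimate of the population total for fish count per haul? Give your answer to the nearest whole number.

8772633

Population total = Σ Nₕ·x̄ₕ (each stratum's size times its mean).
28910·52 + 29633·79 + 48366·49 + 13898·88 + 37093·36 = 1503320 + 2341007 + 2369934 + 1223024 + 1335348 = 8772633.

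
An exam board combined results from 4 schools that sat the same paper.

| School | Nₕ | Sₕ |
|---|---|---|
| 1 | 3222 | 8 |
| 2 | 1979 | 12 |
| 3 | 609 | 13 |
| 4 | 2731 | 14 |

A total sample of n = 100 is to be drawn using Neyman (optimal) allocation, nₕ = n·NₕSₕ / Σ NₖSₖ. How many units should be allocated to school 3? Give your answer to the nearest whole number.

1: NₕSₕ = 3222·8 = 25776
2: NₕSₕ = 1979·12 = 23748
3: NₕSₕ = 609·13 = 7917
4: NₕSₕ = 2731·14 = 38234
Σ NₕSₕ = 95675.
n_3 = 100·7917/95675 = 8.275... → 8.

8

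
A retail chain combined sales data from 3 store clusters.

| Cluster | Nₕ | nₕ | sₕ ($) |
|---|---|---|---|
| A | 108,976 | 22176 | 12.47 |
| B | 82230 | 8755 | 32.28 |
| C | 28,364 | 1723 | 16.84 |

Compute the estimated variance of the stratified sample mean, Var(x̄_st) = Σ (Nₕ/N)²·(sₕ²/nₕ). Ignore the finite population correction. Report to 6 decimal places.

0.021167

N = 219570. Term for each stratum: Wₕ²sₕ²/nₕ.
Var(x̄_st) = 0.001727291 + 0.016692657 + 0.002746552 = 0.021166500 → 0.021167.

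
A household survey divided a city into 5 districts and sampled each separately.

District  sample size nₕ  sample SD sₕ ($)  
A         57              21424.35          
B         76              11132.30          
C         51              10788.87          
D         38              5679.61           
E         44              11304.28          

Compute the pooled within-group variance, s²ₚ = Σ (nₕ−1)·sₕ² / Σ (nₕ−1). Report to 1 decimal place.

182019631.4

Degrees of freedom: 56 + 75 + 50 + 37 + 43 = 261.
Σ(nₕ−1)sₕ² = 56·459002772.9225 + 75·123928103.29 + 50·116399715.8769 + 37·32257969.7521 + 43·127786746.3184 = 47507123796.7739.
s²ₚ = 47507123796.7739 / 261 = 182019631.405... → 182019631.4.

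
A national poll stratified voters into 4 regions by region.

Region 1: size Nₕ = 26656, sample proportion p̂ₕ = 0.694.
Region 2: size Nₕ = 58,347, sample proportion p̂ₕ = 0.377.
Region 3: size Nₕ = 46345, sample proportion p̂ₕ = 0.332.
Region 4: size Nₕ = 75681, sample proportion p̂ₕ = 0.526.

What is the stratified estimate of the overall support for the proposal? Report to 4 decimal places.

N = 26656 + 58347 + 46345 + 75681 = 207029.
Overall proportion = Σ (Nₕ/N)·p̂ₕ.
Σ Nₕp̂ₕ = 18499.264 + 21996.819 + 15386.54 + 39808.206 = 95690.829.
95690.829 / 207029 = 0.462210... → 0.4622.

0.4622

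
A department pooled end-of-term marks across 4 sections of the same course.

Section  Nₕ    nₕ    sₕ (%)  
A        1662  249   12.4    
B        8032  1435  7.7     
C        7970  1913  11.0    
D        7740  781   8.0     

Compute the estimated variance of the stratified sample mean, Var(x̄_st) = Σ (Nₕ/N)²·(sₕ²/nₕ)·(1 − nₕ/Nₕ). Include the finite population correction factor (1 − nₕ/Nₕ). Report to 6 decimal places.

N = 25404; Wₕ = Nₕ/N.
section A: (1662/25404)²·12.4²/249·(1 − 249/1662) = 0.002247051
section B: (8032/25404)²·7.7²/1435·(1 − 1435/8032) = 0.003392310
section C: (7970/25404)²·11.0²/1913·(1 − 1913/7970) = 0.004731317
section D: (7740/25404)²·8.0²/781·(1 − 781/7740) = 0.006839314
Sum = 0.017209993 → 0.017210.

0.017210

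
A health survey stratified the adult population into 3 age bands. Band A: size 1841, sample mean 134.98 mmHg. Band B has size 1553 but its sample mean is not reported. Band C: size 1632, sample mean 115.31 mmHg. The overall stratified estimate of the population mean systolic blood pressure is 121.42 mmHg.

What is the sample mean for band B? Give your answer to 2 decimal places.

N = 1841 + 1553 + 1632 = 5026.
Overall total = μ·N = 121.42·5026 = 610256.92.
Subtract the known strata: 1841·134.98 + 1632·115.31 = 436684.1.
Remaining total for band B: 610256.92 − 436684.1 = 173572.82.
Divide by its size: 173572.82 / 1553 = 111.7661... → 111.77.

111.77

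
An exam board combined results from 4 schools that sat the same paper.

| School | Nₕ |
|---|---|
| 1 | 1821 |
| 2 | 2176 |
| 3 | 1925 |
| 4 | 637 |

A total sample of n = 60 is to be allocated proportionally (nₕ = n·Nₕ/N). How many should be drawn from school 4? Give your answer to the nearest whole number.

6

Share of school 4 = 637/6559 = 0.09712.
Allocate 60 × 0.09712 = 5.827... → 6.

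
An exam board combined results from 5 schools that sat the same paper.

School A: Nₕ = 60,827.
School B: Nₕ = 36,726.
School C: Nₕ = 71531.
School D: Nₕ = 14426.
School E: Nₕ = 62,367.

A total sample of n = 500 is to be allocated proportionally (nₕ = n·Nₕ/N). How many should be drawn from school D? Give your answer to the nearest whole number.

29

Share of school D = 14426/245877 = 0.05867.
Allocate 500 × 0.05867 = 29.336... → 29.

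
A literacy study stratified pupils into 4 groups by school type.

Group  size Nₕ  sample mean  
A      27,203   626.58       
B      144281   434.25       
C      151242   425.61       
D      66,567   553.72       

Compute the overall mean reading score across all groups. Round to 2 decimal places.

x̄_st = (Σ Nₕx̄ₕ) / (Σ Nₕ) = (27203·626.58 + 144281·434.25 + 151242·425.61 + 66567·553.72) / 389293
= 180928466.85 / 389293 = 464.7617... → 464.76.

464.76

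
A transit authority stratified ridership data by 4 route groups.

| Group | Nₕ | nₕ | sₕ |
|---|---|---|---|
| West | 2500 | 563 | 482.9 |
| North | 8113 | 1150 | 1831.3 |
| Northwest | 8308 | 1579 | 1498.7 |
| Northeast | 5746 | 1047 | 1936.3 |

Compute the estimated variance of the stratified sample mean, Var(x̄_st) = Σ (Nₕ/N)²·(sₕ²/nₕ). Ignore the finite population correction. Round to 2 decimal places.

675.39

N = 24667. Term for each stratum: Wₕ²sₕ²/nₕ.
Var(x̄_st) = 4.25455 + 315.46518 + 161.36435 + 194.31091 = 675.39499 → 675.39.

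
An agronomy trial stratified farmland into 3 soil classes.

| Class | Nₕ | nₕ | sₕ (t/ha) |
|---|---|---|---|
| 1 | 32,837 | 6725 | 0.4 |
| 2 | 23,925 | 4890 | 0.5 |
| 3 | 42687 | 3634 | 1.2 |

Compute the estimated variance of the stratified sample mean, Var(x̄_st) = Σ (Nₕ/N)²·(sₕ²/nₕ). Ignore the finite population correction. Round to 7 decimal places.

0.0000786

N = 99449. Term for each stratum: Wₕ²sₕ²/nₕ.
Var(x̄_st) = 0.0000025939 + 0.0000029589 + 0.0000730076 = 0.0000785604 → 0.0000786.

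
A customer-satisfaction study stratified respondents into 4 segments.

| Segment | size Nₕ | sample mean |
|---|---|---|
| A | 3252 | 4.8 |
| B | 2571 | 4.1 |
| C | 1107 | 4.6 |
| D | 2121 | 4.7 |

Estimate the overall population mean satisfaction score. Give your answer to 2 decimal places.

4.55

x̄_st = (Σ Nₕx̄ₕ) / (Σ Nₕ) = (3252·4.8 + 2571·4.1 + 1107·4.6 + 2121·4.7) / 9051
= 41211.6 / 9051 = 4.5533... → 4.55.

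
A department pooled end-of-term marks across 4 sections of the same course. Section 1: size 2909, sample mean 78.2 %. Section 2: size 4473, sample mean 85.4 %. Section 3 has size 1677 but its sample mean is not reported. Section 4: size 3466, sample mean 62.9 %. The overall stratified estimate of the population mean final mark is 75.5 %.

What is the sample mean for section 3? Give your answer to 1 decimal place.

70.5

N = 2909 + 4473 + 1677 + 3466 = 12525.
Overall total = μ·N = 75.5·12525 = 945637.5.
Subtract the known strata: 2909·78.2 + 4473·85.4 + 3466·62.9 = 827489.4.
Remaining total for section 3: 945637.5 − 827489.4 = 118148.1.
Divide by its size: 118148.1 / 1677 = 70.452... → 70.5.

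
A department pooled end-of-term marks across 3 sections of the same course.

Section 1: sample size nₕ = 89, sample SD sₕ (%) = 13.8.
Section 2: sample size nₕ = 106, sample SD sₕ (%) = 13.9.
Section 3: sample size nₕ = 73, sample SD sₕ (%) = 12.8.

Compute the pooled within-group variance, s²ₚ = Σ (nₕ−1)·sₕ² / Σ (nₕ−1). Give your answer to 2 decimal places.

184.31

Degrees of freedom: 88 + 105 + 72 = 265.
Σ(nₕ−1)sₕ² = 88·190.44 + 105·193.21 + 72·163.84 = 48842.25.
s²ₚ = 48842.25 / 265 = 184.3104... → 184.31.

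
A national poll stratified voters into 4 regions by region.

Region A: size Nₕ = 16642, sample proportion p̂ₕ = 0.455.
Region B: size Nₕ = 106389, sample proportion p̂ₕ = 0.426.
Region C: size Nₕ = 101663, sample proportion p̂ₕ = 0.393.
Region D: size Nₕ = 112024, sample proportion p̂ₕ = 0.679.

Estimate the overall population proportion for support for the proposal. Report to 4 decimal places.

N = 16642 + 106389 + 101663 + 112024 = 336718.
Overall proportion = Σ (Nₕ/N)·p̂ₕ.
Σ Nₕp̂ₕ = 7572.11 + 45321.714 + 39953.559 + 76064.296 = 168911.679.
168911.679 / 336718 = 0.501641... → 0.5016.

0.5016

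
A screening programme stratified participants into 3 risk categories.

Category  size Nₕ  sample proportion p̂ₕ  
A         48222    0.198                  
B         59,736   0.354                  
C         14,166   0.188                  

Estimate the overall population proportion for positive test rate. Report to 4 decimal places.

0.2731

Wₕ = Nₕ/N with N = 122124: 0.3949, 0.4891, 0.1160.
p̂_st = 0.3949·0.198 + 0.4891·0.354 + 0.1160·0.188 ≈ 0.273146... → 0.2731.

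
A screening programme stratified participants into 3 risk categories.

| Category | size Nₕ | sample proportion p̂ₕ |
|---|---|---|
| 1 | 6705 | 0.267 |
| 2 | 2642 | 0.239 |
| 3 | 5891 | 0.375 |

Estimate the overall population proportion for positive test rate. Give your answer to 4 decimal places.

0.3039

N = 6705 + 2642 + 5891 = 15238.
Overall proportion = Σ (Nₕ/N)·p̂ₕ.
Σ Nₕp̂ₕ = 1790.235 + 631.438 + 2209.125 = 4630.798.
4630.798 / 15238 = 0.303898... → 0.3039.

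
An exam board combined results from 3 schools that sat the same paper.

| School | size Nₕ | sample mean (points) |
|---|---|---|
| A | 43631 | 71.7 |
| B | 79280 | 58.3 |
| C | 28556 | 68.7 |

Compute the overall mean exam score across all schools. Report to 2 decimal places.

64.12

N = 43631 + 79280 + 28556 = 151467.
Weight each subgroup mean by Nₕ/N and sum.
Σ Nₕx̄ₕ = 43631·71.7 + 79280·58.3 + 28556·68.7 = 3128342.7 + 4622024 + 1961797.2 = 9712163.9.
Divide by N: 9712163.9 / 151467 = 64.1207... → 64.12.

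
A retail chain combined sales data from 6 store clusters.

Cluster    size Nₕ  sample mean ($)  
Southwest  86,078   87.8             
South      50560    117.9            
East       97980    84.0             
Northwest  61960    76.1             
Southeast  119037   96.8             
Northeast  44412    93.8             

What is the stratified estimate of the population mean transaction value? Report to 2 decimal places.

91.63

N = 86078 + 50560 + 97980 + 61960 + 119037 + 44412 = 460027.
Weight each subgroup mean by Nₕ/N and sum.
Σ Nₕx̄ₕ = 86078·87.8 + 50560·117.9 + 97980·84.0 + 61960·76.1 + 119037·96.8 + 44412·93.8 = 7557648.4 + 5961024 + 8230320 + 4715156 + 11522781.6 + 4165845.6 = 42152775.6.
Divide by N: 42152775.6 / 460027 = 91.6311... → 91.63.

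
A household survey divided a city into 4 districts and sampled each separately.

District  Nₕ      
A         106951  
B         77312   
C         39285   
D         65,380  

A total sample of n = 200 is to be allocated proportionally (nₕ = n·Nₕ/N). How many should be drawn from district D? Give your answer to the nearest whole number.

N = 106951 + 77312 + 39285 + 65380 = 288928.
n_D = 200·65380/288928 = 45.257... → 45.

45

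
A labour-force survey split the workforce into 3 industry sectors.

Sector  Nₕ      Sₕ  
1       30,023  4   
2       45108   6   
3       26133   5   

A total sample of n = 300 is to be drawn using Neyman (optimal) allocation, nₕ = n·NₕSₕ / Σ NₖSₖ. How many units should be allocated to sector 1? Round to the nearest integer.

1: NₕSₕ = 30023·4 = 120092
2: NₕSₕ = 45108·6 = 270648
3: NₕSₕ = 26133·5 = 130665
Σ NₕSₕ = 521405.
n_1 = 300·120092/521405 = 69.097... → 69.

69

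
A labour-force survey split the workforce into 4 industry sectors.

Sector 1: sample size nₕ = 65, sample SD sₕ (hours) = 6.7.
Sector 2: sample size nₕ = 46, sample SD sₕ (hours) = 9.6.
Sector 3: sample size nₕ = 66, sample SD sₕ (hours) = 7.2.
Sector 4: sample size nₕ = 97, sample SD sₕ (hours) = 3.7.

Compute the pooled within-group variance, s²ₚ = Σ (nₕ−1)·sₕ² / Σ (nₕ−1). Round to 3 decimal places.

43.348

1: (65−1)·6.7² = 64·44.89 = 2872.96
2: (46−1)·9.6² = 45·92.16 = 4147.2
3: (66−1)·7.2² = 65·51.84 = 3369.6
4: (97−1)·3.7² = 96·13.69 = 1314.24
Numerator = 11704; denominator = Σ(nₕ−1) = 270.
s²ₚ = 11704/270 = 43.34815... → 43.348.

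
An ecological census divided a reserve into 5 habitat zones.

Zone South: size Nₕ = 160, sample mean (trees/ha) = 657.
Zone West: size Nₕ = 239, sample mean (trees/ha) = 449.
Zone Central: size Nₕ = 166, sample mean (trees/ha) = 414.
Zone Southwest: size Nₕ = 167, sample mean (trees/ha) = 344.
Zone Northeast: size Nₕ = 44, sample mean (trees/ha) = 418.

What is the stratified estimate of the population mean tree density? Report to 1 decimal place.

460.0

N = 160 + 239 + 166 + 167 + 44 = 776.
Weight each subgroup mean by Nₕ/N and sum.
Σ Nₕx̄ₕ = 160·657 + 239·449 + 166·414 + 167·344 + 44·418 = 105120 + 107311 + 68724 + 57448 + 18392 = 356995.
Divide by N: 356995 / 776 = 460.045... → 460.0.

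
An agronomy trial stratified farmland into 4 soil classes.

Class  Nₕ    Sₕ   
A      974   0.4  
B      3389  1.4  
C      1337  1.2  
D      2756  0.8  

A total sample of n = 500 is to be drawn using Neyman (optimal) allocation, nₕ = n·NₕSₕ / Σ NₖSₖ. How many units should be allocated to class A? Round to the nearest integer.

22

Σ NₕSₕ = 974·0.4 + 3389·1.4 + 1337·1.2 + 2756·0.8 = 8943.4.
Share for A: 389.6/8943.4 = 0.04356.
n_A = 500 × 0.04356 = 21.781... → 22.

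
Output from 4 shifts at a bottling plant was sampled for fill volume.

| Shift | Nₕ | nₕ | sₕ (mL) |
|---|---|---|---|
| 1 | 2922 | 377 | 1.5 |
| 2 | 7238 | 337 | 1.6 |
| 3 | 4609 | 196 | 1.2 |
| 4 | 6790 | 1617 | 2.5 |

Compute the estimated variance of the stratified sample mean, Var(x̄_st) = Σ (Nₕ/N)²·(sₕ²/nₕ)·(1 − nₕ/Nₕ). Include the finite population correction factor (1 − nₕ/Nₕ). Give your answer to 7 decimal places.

N = 21559; Wₕ = Nₕ/N.
shift 1: (2922/21559)²·1.5²/377·(1 − 377/2922) = 0.0000954887
shift 2: (7238/21559)²·1.6²/337·(1 − 337/7238) = 0.0008163632
shift 3: (4609/21559)²·1.2²/196·(1 − 196/4609) = 0.0003215066
shift 4: (6790/21559)²·2.5²/1617·(1 − 1617/6790) = 0.0002920956
Sum = 0.0015254541 → 0.0015255.

0.0015255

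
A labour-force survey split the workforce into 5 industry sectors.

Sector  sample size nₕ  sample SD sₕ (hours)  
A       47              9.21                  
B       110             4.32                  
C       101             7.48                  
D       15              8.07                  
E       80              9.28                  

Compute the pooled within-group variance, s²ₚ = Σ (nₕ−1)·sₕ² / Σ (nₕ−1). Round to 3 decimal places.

55.305

A: (47−1)·9.21² = 46·84.8241 = 3901.9086
B: (110−1)·4.32² = 109·18.6624 = 2034.2016
C: (101−1)·7.48² = 100·55.9504 = 5595.04
D: (15−1)·8.07² = 14·65.1249 = 911.7486
E: (80−1)·9.28² = 79·86.1184 = 6803.3536
Numerator = 19246.2524; denominator = Σ(nₕ−1) = 348.
s²ₚ = 19246.2524/348 = 55.30532... → 55.305.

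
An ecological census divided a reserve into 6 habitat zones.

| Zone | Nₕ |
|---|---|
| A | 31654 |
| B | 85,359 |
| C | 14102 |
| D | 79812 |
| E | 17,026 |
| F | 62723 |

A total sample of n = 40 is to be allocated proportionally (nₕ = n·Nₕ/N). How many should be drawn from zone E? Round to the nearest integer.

N = 31654 + 85359 + 14102 + 79812 + 17026 + 62723 = 290676.
n_E = 40·17026/290676 = 2.343... → 2.

2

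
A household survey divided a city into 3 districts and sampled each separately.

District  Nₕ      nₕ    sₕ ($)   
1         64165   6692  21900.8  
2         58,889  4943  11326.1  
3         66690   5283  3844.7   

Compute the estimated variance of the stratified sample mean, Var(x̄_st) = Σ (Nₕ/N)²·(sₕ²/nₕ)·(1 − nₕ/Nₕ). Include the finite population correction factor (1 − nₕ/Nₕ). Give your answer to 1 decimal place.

9949.8

N = 189744. Term for each stratum: Wₕ²sₕ²/nₕ·(1−nₕ/Nₕ).
Var(x̄_st) = 7341.5877 + 2289.9579 + 318.2635 = 9949.8090 → 9949.8.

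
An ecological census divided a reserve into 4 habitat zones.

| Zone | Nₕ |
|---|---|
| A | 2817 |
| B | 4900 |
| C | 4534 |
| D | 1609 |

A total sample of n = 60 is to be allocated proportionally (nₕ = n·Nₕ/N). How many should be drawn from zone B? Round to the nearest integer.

21

N = 2817 + 4900 + 4534 + 1609 = 13860.
n_B = 60·4900/13860 = 21.212... → 21.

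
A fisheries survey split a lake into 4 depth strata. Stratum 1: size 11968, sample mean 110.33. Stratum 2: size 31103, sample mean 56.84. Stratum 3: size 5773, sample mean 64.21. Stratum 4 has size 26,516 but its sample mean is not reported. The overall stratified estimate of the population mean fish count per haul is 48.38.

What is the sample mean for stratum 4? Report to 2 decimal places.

7.05

N = 11968 + 31103 + 5773 + 26516 = 75360.
Overall total = μ·N = 48.38·75360 = 3645916.8.
Subtract the known strata: 11968·110.33 + 31103·56.84 + 5773·64.21 = 3459008.29.
Remaining total for stratum 4: 3645916.8 − 3459008.29 = 186908.51.
Divide by its size: 186908.51 / 26516 = 7.0489... → 7.05.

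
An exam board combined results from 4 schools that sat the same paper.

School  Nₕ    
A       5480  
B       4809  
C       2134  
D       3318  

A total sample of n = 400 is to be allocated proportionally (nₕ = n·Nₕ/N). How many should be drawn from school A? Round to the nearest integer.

139

N = 5480 + 4809 + 2134 + 3318 = 15741.
n_A = 400·5480/15741 = 139.254... → 139.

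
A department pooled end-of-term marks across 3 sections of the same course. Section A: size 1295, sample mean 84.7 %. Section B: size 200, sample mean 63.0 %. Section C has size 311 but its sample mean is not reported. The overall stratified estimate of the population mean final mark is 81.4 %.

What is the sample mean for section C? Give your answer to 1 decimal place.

N = 1295 + 200 + 311 = 1806.
Overall total = μ·N = 81.4·1806 = 147008.4.
Subtract the known strata: 1295·84.7 + 200·63.0 = 122286.5.
Remaining total for section C: 147008.4 − 122286.5 = 24721.9.
Divide by its size: 24721.9 / 311 = 79.492... → 79.5.

79.5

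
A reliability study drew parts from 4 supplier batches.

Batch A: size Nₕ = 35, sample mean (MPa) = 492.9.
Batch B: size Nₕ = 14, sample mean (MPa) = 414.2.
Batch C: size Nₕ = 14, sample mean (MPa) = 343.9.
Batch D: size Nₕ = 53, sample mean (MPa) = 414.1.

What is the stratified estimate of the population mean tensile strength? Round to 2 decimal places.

x̄_st = (Σ Nₕx̄ₕ) / (Σ Nₕ) = (35·492.9 + 14·414.2 + 14·343.9 + 53·414.1) / 116
= 49812.2 / 116 = 429.4155... → 429.42.

429.42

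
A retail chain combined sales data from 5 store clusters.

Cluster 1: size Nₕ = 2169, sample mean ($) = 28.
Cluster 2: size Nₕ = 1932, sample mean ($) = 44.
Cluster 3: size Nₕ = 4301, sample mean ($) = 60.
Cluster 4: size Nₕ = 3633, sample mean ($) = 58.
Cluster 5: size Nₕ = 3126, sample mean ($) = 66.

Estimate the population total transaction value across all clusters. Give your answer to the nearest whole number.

820830

1: 2169·28 = 60732
2: 1932·44 = 85008
3: 4301·60 = 258060
4: 3633·58 = 210714
5: 3126·66 = 206316
τ̂ = Σ Nₕx̄ₕ = 820830.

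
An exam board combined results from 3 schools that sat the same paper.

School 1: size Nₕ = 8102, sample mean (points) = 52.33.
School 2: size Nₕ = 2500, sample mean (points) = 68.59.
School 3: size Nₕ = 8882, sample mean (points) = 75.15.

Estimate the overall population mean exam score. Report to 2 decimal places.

64.82

N = 19484; weights Wₕ = Nₕ/N = (0.4158, 0.1283, 0.4559).
x̄_st = Σ Wₕ·x̄ₕ = 0.4158·52.33 + 0.1283·68.59 + 0.4559·75.15 ≈ 64.8191...
→ 64.82.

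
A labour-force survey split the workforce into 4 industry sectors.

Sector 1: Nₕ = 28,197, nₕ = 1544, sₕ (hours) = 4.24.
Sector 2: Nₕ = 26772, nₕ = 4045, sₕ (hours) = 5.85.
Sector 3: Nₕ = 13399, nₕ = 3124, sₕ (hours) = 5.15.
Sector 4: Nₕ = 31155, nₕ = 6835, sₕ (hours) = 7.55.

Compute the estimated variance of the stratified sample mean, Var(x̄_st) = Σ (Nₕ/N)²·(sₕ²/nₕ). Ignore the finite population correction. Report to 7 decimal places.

0.0025180

N = 99523. Term for each stratum: Wₕ²sₕ²/nₕ.
Var(x̄_st) = 0.0009346377 + 0.0006122206 + 0.0001538868 + 0.0008172670 = 0.0025180121 → 0.0025180.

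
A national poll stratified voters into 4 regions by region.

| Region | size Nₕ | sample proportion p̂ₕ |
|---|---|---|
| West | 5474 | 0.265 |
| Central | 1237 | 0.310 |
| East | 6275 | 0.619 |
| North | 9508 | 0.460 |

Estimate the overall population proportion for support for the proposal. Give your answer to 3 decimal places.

Wₕ = Nₕ/N with N = 22494: 0.2434, 0.0550, 0.2790, 0.4227.
p̂_st = 0.2434·0.265 + 0.0550·0.310 + 0.2790·0.619 + 0.4227·0.460 ≈ 0.44865... → 0.449.

0.449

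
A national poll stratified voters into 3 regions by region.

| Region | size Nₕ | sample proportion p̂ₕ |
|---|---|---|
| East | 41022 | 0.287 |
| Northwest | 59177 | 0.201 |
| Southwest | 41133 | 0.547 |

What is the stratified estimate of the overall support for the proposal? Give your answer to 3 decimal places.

N = 41022 + 59177 + 41133 = 141332.
Overall proportion = Σ (Nₕ/N)·p̂ₕ.
Σ Nₕp̂ₕ = 11773.314 + 11894.577 + 22499.751 = 46167.642.
46167.642 / 141332 = 0.32666... → 0.327.

0.327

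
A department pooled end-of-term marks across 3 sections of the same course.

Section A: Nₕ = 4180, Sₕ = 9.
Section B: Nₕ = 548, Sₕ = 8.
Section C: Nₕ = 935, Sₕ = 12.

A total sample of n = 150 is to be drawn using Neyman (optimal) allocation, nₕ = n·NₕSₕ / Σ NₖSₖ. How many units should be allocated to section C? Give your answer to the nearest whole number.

A: NₕSₕ = 4180·9 = 37620
B: NₕSₕ = 548·8 = 4384
C: NₕSₕ = 935·12 = 11220
Σ NₕSₕ = 53224.
n_C = 150·11220/53224 = 31.621... → 32.

32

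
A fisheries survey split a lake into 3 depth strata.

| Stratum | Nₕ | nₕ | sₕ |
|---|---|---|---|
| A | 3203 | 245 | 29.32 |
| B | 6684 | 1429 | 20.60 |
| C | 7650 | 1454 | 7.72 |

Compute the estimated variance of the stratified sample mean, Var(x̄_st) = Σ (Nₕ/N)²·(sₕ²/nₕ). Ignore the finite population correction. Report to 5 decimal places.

0.16799

N = 17537. Term for each stratum: Wₕ²sₕ²/nₕ.
Var(x̄_st) = 0.11704830 + 0.04313845 + 0.00779978 = 0.16798653 → 0.16799.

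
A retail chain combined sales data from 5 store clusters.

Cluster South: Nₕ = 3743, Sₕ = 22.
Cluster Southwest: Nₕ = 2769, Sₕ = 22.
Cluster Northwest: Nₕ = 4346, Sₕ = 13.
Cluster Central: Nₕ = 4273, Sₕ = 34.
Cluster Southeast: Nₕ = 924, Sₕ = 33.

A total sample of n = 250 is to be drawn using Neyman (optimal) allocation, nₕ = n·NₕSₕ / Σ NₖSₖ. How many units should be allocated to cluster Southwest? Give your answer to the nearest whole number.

Σ NₕSₕ = 3743·22 + 2769·22 + 4346·13 + 4273·34 + 924·33 = 375536.
Share for Southwest: 60918/375536 = 0.16222.
n_Southwest = 250 × 0.16222 = 40.554... → 41.

41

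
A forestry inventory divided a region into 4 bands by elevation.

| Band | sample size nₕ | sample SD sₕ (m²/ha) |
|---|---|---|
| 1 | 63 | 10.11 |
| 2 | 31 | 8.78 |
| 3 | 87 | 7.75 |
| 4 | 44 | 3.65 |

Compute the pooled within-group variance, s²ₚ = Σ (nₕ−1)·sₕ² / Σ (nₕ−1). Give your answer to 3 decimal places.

65.104

Degrees of freedom: 62 + 30 + 86 + 43 = 221.
Σ(nₕ−1)sₕ² = 62·102.2121 + 30·77.0884 + 86·60.0625 + 43·13.3225 = 14388.0447.
s²ₚ = 14388.0447 / 221 = 65.10427... → 65.104.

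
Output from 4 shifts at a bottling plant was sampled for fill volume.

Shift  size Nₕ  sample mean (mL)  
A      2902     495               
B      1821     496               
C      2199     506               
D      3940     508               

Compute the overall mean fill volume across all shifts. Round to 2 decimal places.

N = 2902 + 1821 + 2199 + 3940 = 10862.
Overall mean = Σ (Nₕ/N)·x̄ₕ — weight by population share, not a simple average.
Σ Nₕx̄ₕ = 2902·495 + 1821·496 + 2199·506 + 3940·508 = 1436490 + 903216 + 1112694 + 2001520 = 5453920.
Divide by N: 5453920 / 10862 = 502.1101... → 502.11.

502.11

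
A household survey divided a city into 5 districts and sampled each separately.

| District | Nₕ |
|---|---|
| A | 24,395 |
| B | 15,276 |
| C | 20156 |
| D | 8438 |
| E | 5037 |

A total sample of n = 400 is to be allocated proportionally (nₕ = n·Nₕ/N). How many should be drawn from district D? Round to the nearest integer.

46

Share of district D = 8438/73302 = 0.11511.
Allocate 400 × 0.11511 = 46.045... → 46.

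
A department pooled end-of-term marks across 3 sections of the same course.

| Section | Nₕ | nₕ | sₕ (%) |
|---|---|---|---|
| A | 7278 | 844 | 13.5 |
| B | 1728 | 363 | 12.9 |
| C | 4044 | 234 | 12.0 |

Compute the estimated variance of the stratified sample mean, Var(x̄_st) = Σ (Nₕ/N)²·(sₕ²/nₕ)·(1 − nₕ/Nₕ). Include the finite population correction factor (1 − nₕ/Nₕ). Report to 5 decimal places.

0.12140

N = 13050. Term for each stratum: Wₕ²sₕ²/nₕ·(1−nₕ/Nₕ).
Var(x̄_st) = 0.05937412 + 0.00634933 + 0.05567519 = 0.12139865 → 0.12140.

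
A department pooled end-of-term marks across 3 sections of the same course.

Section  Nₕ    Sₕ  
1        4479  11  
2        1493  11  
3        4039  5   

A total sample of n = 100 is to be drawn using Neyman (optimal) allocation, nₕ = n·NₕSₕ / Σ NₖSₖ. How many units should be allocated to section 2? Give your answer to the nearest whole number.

19

Σ NₕSₕ = 4479·11 + 1493·11 + 4039·5 = 85887.
Share for 2: 16423/85887 = 0.19122.
n_2 = 100 × 0.19122 = 19.122... → 19.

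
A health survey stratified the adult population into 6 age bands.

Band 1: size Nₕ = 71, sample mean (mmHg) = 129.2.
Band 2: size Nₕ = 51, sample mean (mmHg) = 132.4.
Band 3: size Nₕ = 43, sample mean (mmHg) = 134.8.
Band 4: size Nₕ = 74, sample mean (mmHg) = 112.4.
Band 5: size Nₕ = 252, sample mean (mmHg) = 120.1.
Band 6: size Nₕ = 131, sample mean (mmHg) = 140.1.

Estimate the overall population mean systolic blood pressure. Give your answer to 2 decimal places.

x̄_st = (Σ Nₕx̄ₕ) / (Σ Nₕ) = (71·129.2 + 51·132.4 + 43·134.8 + 74·112.4 + 252·120.1 + 131·140.1) / 622
= 78657.9 / 622 = 126.4596... → 126.46.

126.46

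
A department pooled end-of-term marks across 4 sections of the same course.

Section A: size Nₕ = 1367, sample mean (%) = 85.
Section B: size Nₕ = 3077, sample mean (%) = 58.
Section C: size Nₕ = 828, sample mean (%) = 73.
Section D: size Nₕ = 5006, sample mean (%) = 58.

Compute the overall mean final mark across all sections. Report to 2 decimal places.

62.80

N = 1367 + 3077 + 828 + 5006 = 10278.
The stratified mean weights each stratum mean by its population share Nₕ/N.
Σ Nₕx̄ₕ = 1367·85 + 3077·58 + 828·73 + 5006·58 = 116195 + 178466 + 60444 + 290348 = 645453.
Divide by N: 645453 / 10278 = 62.7995... → 62.80.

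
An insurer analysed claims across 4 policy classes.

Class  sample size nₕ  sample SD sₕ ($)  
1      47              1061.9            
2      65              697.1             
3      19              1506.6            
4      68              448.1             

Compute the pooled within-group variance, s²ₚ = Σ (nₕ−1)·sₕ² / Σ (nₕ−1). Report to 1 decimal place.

704010.8

Degrees of freedom: 46 + 64 + 18 + 67 = 195.
Σ(nₕ−1)sₕ² = 46·1127631.61 + 64·485948.41 + 18·2269843.56 + 67·200793.61 = 137282108.25.
s²ₚ = 137282108.25 / 195 = 704010.812... → 704010.8.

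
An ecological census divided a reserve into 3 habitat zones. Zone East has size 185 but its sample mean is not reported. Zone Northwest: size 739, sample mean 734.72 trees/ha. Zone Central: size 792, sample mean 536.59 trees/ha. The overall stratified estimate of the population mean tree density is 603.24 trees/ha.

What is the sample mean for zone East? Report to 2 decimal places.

363.36

Σ Nₕx̄ₕ = N·μ, so 185·x̄_East = 1716·603.24 − (739·734.72 + 792·536.59).
= 1035159.84 − 967937.36 = 67222.48.
x̄_East = 67222.48 / 185 = 363.3648... → 363.36.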